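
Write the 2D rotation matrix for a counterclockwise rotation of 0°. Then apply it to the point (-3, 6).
R = [[1, 0], [0, 1]]; R·(-3, 6) = (-3, 6)

Rotation matrix formula: R(θ) = [[cos θ, -sin θ], [sin θ, cos θ]]
For θ = 0°:
cos(0°) = 1
sin(0°) = 0
R = [[1, 0], [0, 1]]
Apply to (-3, 6): [1·-3 + (0)·6, 0·-3 + 1·6] = (-3, 6)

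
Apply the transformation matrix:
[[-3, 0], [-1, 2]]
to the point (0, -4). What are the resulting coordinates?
(0, -8)

Matrix multiplication:
[[-3, 0], [-1, 2]] × [0, -4]ᵀ
= [-3×0 + 0×-4, -1×0 + 2×-4]ᵀ
= [0.0000, -8.0000]ᵀ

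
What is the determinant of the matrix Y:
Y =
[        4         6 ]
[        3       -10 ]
det(Y) = -58

For a 2×2 matrix [[a, b], [c, d]], det = a*d - b*c.
det(Y) = (4)*(-10) - (6)*(3) = -40 - 18 = -58.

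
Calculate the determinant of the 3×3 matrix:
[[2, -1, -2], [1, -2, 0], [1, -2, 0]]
0

Expansion along first row:
det = 2·det([[-2,0],[-2,0]]) - -1·det([[1,0],[1,0]]) + -2·det([[1,-2],[1,-2]])
    = 2·(-2·0 - 0·-2) - -1·(1·0 - 0·1) + -2·(1·-2 - -2·1)
    = 2·0 - -1·0 + -2·0
    = 0 + 0 + 0 = 0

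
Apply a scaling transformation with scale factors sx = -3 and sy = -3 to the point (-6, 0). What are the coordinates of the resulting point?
(18, 0)

Scaling matrix:
[[-3, 0], [0, -3]]
Result: (-6 × -3, 0 × -3) = (18, 0)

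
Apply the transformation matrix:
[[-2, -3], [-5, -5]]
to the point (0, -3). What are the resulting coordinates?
(9, 15)

Matrix multiplication:
[[-2, -3], [-5, -5]] × [0, -3]ᵀ
= [-2×0 + -3×-3, -5×0 + -5×-3]ᵀ
= [9.0000, 15.0000]ᵀ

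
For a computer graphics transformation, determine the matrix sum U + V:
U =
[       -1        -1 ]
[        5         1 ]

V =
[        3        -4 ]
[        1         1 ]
U + V =
[        2        -5 ]
[        6         2 ]

Matrix addition is elementwise: (U+V)[i][j] = U[i][j] + V[i][j].
  (U+V)[0][0] = (-1) + (3) = 2
  (U+V)[0][1] = (-1) + (-4) = -5
  (U+V)[1][0] = (5) + (1) = 6
  (U+V)[1][1] = (1) + (1) = 2
U + V =
[        2        -5 ]
[        6         2 ]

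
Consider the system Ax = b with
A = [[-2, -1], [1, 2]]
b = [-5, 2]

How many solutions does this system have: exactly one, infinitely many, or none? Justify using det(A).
Exactly one solution

Compute det(A) = (-2)*(2) - (-1)*(1) = -3.
Because det(A) ≠ 0, A is invertible and Ax = b has a unique solution for every b (here x = A⁻¹ b).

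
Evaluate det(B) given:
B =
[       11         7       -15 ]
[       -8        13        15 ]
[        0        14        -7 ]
det(B) = -2023

Expand along row 0 (cofactor expansion): det(B) = a*(e*i - f*h) - b*(d*i - f*g) + c*(d*h - e*g), where the 3×3 is [[a, b, c], [d, e, f], [g, h, i]].
Minor M_00 = (13)*(-7) - (15)*(14) = -91 - 210 = -301.
Minor M_01 = (-8)*(-7) - (15)*(0) = 56 - 0 = 56.
Minor M_02 = (-8)*(14) - (13)*(0) = -112 - 0 = -112.
det(B) = (11)*(-301) - (7)*(56) + (-15)*(-112) = -3311 - 392 + 1680 = -2023.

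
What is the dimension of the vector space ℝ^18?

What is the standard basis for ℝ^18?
Dimension = 18; standard basis = {e_1, e_2, e_3, …, e_18}

ℝ^18 is the space of 18-tuples of real numbers; its dimension is 18.
The standard basis consists of 18 vectors: e_1, e_2, e_3, …, e_18, where e_i is the vector with 1 in position i and 0 elsewhere.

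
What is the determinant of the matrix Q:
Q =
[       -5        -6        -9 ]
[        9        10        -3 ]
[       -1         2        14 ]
det(Q) = -244

Expand along row 0 (cofactor expansion): det(Q) = a*(e*i - f*h) - b*(d*i - f*g) + c*(d*h - e*g), where the 3×3 is [[a, b, c], [d, e, f], [g, h, i]].
Minor M_00 = (10)*(14) - (-3)*(2) = 140 + 6 = 146.
Minor M_01 = (9)*(14) - (-3)*(-1) = 126 - 3 = 123.
Minor M_02 = (9)*(2) - (10)*(-1) = 18 + 10 = 28.
det(Q) = (-5)*(146) - (-6)*(123) + (-9)*(28) = -730 + 738 - 252 = -244.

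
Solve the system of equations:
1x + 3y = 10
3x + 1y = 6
x = 1, y = 3

Use elimination (row reduction):
Equation 1: 1x + 3y = 10.
Equation 2: 3x + 1y = 6.
Multiply Eq1 by 3 and Eq2 by 1: 3x + 9y = 30;  3x + 1y = 6.
Subtract: (-8)y = -24, so y = 3.
Back-substitute into Eq1: 1x + 3*(3) = 10, so x = 1.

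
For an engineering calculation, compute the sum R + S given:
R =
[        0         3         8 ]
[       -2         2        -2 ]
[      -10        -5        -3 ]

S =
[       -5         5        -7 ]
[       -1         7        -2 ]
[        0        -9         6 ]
R + S =
[       -5         8         1 ]
[       -3         9        -4 ]
[      -10       -14         3 ]

Matrix addition is elementwise: (R+S)[i][j] = R[i][j] + S[i][j].
  (R+S)[0][0] = (0) + (-5) = -5
  (R+S)[0][1] = (3) + (5) = 8
  (R+S)[0][2] = (8) + (-7) = 1
  (R+S)[1][0] = (-2) + (-1) = -3
  (R+S)[1][1] = (2) + (7) = 9
  (R+S)[1][2] = (-2) + (-2) = -4
  (R+S)[2][0] = (-10) + (0) = -10
  (R+S)[2][1] = (-5) + (-9) = -14
  (R+S)[2][2] = (-3) + (6) = 3
R + S =
[       -5         8         1 ]
[       -3         9        -4 ]
[      -10       -14         3 ]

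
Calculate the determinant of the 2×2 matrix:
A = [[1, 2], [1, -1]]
-3

For A = [[a, b], [c, d]], det(A) = a*d - b*c.
det(A) = (1)*(-1) - (2)*(1) = -1 - 2 = -3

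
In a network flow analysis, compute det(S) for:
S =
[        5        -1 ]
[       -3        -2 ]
det(S) = -13

For a 2×2 matrix [[a, b], [c, d]], det = a*d - b*c.
det(S) = (5)*(-2) - (-1)*(-3) = -10 - 3 = -13.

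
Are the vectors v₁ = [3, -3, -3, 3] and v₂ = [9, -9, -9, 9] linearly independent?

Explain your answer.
No, linearly dependent (v₂ = 3·v₁)

Check whether there is a scalar k with v₂ = k·v₁.
Comparing components, k = 3 satisfies 3·[3, -3, -3, 3] = [9, -9, -9, 9].
Since v₂ is a scalar multiple of v₁, the two vectors are linearly dependent.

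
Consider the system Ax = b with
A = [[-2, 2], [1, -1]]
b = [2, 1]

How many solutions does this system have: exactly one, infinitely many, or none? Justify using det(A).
No solution

det(A) = (-2)*(-1) - (2)*(1) = 0, so A is singular.
The column space of A is span(column 1) = span([-2, 1]).
b = [2, 1] is not a scalar multiple of column 1, so b ∉ column space and the system is inconsistent — no solution.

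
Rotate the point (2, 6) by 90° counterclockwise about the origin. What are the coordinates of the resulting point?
(-6, 2)

Rotation matrix R(θ) = [[cos θ, -sin θ], [sin θ, cos θ]]; for θ = 90°:
R = [[0, -1], [1, 0]]
Result: R × [2, 6]ᵀ = [0·2 + (-1)·6, 1·2 + (0)·6]ᵀ = (-6, 2)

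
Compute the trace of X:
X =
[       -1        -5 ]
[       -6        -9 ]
tr(X) = -1 - 9 = -10

The trace of a square matrix is the sum of its diagonal entries.
Diagonal entries of X: X[0][0] = -1, X[1][1] = -9.
tr(X) = -1 - 9 = -10.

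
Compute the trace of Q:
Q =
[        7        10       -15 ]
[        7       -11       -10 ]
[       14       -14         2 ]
tr(Q) = 7 - 11 + 2 = -2

The trace of a square matrix is the sum of its diagonal entries.
Diagonal entries of Q: Q[0][0] = 7, Q[1][1] = -11, Q[2][2] = 2.
tr(Q) = 7 - 11 + 2 = -2.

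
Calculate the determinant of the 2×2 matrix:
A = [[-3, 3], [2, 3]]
-15

For A = [[a, b], [c, d]], det(A) = a*d - b*c.
det(A) = (-3)*(3) - (3)*(2) = -9 - 6 = -15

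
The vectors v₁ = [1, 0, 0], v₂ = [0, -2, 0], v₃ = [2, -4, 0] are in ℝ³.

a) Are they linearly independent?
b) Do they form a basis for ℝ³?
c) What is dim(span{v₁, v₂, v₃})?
Not independent, not a basis, dim(span) = 2

Check whether v₃ can be written as a linear combination of v₁ and v₂.
v₃ = (2)·v₁ + (2)·v₂ = [2, -4, 0], so the three vectors are linearly dependent.
Thus they do not form a basis for ℝ³, and dim(span{v₁, v₂, v₃}) = 2 (spanned by v₁ and v₂).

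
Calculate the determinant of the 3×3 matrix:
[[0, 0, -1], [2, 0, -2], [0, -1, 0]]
2

Expansion along first row:
det = 0·det([[0,-2],[-1,0]]) - 0·det([[2,-2],[0,0]]) + -1·det([[2,0],[0,-1]])
    = 0·(0·0 - -2·-1) - 0·(2·0 - -2·0) + -1·(2·-1 - 0·0)
    = 0·-2 - 0·0 + -1·-2
    = 0 + 0 + 2 = 2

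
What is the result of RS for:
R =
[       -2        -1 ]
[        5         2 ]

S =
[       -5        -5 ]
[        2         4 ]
RS =
[        8         6 ]
[      -21       -17 ]

Matrix multiplication: (RS)[i][j] = sum over k of R[i][k] * S[k][j].
  (RS)[0][0] = (-2)*(-5) + (-1)*(2) = 8
  (RS)[0][1] = (-2)*(-5) + (-1)*(4) = 6
  (RS)[1][0] = (5)*(-5) + (2)*(2) = -21
  (RS)[1][1] = (5)*(-5) + (2)*(4) = -17
RS =
[        8         6 ]
[      -21       -17 ]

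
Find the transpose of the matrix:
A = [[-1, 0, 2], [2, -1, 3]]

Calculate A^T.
[[-1, 2], [0, -1], [2, 3]]

The transpose sends entry (i,j) to (j,i); rows become columns.
Row 0 of A: [-1, 0, 2] -> column 0 of A^T.
Row 1 of A: [2, -1, 3] -> column 1 of A^T.
A^T = [[-1, 2], [0, -1], [2, 3]]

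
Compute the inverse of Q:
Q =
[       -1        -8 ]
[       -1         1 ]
det(Q) = -9
Q⁻¹ =
[     -1/9      -8/9 ]
[     -1/9       1/9 ]

For a 2×2 matrix Q = [[a, b], [c, d]] with det(Q) ≠ 0, Q⁻¹ = (1/det(Q)) * [[d, -b], [-c, a]].
det(Q) = (-1)*(1) - (-8)*(-1) = -1 - 8 = -9.
Q⁻¹ = (1/-9) * [[1, 8], [1, -1]].
Dividing each entry by -9 and reducing:
Q⁻¹ =
[     -1/9      -8/9 ]
[     -1/9       1/9 ]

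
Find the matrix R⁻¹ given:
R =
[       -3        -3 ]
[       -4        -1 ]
det(R) = -9
R⁻¹ =
[      1/9      -1/3 ]
[     -4/9       1/3 ]

For a 2×2 matrix R = [[a, b], [c, d]] with det(R) ≠ 0, R⁻¹ = (1/det(R)) * [[d, -b], [-c, a]].
det(R) = (-3)*(-1) - (-3)*(-4) = 3 - 12 = -9.
R⁻¹ = (1/-9) * [[-1, 3], [4, -3]].
Dividing each entry by -9 and reducing:
R⁻¹ =
[      1/9      -1/3 ]
[     -4/9       1/3 ]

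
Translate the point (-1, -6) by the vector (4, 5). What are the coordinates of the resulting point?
(3, -1)

Translation by (4, 5):
x' = -1 + 4 = 3
y' = -6 + 5 = -1
Homogeneous matrix: [[1, 0, 4], [0, 1, 5], [0, 0, 1]]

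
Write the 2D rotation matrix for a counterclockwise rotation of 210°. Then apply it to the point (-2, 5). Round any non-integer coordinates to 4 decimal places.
R = [[-√3/2, 1/2], [-1/2, -√3/2]]; R·(-2, 5) = (4.2321, -3.3301)

Rotation matrix formula: R(θ) = [[cos θ, -sin θ], [sin θ, cos θ]]
For θ = 210°:
cos(210°) = -√3/2
sin(210°) = -1/2
R = [[-√3/2, 1/2], [-1/2, -√3/2]]
Apply to (-2, 5): [-√3/2·-2 + (1/2)·5, -1/2·-2 + -√3/2·5] = (4.2321, -3.3301)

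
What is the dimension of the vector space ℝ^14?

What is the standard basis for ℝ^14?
Dimension = 14; standard basis = {e_1, e_2, e_3, …, e_14}

ℝ^14 is the space of 14-tuples of real numbers; its dimension is 14.
The standard basis consists of 14 vectors: e_1, e_2, e_3, …, e_14, where e_i is the vector with 1 in position i and 0 elsewhere.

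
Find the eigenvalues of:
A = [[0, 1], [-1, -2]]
λ = -1, -1

Solve det(A - λI) = 0. For a 2×2 matrix this is λ² - (trace)λ + det = 0.
trace(A) = 0 - 2 = -2.
det(A) = (0)*(-2) - (1)*(-1) = 0 + 1 = 1.
Characteristic equation: λ² - (-2)λ + (1) = 0.
Discriminant: (-2)² - 4*(1) = 4 - 4 = 0.
Roots: λ = (-2 ± √0) / 2 = -1, -1.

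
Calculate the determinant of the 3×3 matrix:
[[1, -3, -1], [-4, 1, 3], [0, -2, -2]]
20

Expansion along first row:
det = 1·det([[1,3],[-2,-2]]) - -3·det([[-4,3],[0,-2]]) + -1·det([[-4,1],[0,-2]])
    = 1·(1·-2 - 3·-2) - -3·(-4·-2 - 3·0) + -1·(-4·-2 - 1·0)
    = 1·4 - -3·8 + -1·8
    = 4 + 24 + -8 = 20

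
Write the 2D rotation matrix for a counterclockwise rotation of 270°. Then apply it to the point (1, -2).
R = [[0, 1], [-1, 0]]; R·(1, -2) = (-2, -1)

Rotation matrix formula: R(θ) = [[cos θ, -sin θ], [sin θ, cos θ]]
For θ = 270°:
cos(270°) = 0
sin(270°) = -1
R = [[0, 1], [-1, 0]]
Apply to (1, -2): [0·1 + (1)·-2, -1·1 + 0·-2] = (-2, -1)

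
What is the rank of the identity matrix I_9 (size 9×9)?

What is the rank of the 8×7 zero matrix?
rank(I_9) = 9, rank(0) = 0

The identity I_9 has 9 columns that are the standard basis vectors e_1, …, e_9. These are linearly independent, so all 9 columns are pivots and rank(I_9) = 9.
The 8×7 zero matrix has every entry zero, so every row is the zero row and there are no pivots; rank(0) = 0.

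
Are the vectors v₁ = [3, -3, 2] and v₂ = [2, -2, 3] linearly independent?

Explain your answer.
Yes, linearly independent

Two vectors are linearly dependent iff one is a scalar multiple of the other.
No single scalar k satisfies v₂ = k·v₁ (the ratios of corresponding entries disagree), so v₁ and v₂ are linearly independent.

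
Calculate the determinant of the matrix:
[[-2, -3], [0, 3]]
-6

For a 2×2 matrix [[a, b], [c, d]], det = ad - bc
det = (-2)(3) - (-3)(0) = -6 - 0 = -6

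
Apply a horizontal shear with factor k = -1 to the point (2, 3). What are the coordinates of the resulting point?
(-1, 3)

Shear matrix for horizontal shear with factor k = -1:
[[1, -1], [0, 1]]
Result: (2, 3) → (-1, 3)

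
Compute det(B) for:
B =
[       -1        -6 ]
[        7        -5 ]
det(B) = 47

For a 2×2 matrix [[a, b], [c, d]], det = a*d - b*c.
det(B) = (-1)*(-5) - (-6)*(7) = 5 + 42 = 47.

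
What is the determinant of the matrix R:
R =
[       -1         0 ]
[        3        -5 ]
det(R) = 5

For a 2×2 matrix [[a, b], [c, d]], det = a*d - b*c.
det(R) = (-1)*(-5) - (0)*(3) = 5 - 0 = 5.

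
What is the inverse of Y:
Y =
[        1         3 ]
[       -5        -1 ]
det(Y) = 14
Y⁻¹ =
[    -1/14     -3/14 ]
[     5/14      1/14 ]

For a 2×2 matrix Y = [[a, b], [c, d]] with det(Y) ≠ 0, Y⁻¹ = (1/det(Y)) * [[d, -b], [-c, a]].
det(Y) = (1)*(-1) - (3)*(-5) = -1 + 15 = 14.
Y⁻¹ = (1/14) * [[-1, -3], [5, 1]].
Dividing each entry by 14 and reducing:
Y⁻¹ =
[    -1/14     -3/14 ]
[     5/14      1/14 ]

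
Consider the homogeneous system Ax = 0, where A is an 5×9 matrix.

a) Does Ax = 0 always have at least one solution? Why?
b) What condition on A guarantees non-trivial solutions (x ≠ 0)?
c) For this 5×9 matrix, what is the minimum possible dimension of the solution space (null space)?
a) Yes, x = 0 is always a solution. b) When A has linearly dependent columns (rank < n). c) Minimum nullity = 4.

a) x = 0 satisfies A·0 = 0, so the zero vector is always a solution.
b) Non-trivial solutions exist iff the columns of A are linearly dependent, equivalently rank(A) < n (the number of columns).
c) By rank-nullity, rank(A) + nullity(A) = n = 9. Since A has only 5 rows, rank(A) ≤ 5, so nullity(A) ≥ 9 - 5 = 4.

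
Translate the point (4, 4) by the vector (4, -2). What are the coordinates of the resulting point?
(8, 2)

Translation by (4, -2):
x' = 4 + 4 = 8
y' = 4 + -2 = 2
Homogeneous matrix: [[1, 0, 4], [0, 1, -2], [0, 0, 1]]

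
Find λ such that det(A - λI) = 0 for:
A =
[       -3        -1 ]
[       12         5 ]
λ = -1, 3

Solve det(A - λI) = 0. For a 2×2 matrix the characteristic equation is λ² - (trace)λ + det = 0.
trace(A) = a + d = -3 + 5 = 2.
det(A) = a*d - b*c = (-3)*(5) - (-1)*(12) = -15 + 12 = -3.
Characteristic equation: λ² - (2)λ + (-3) = 0.
Discriminant = (2)² - 4*(-3) = 4 + 12 = 16.
λ = (2 ± √16) / 2 = (2 ± 4) / 2 = -1, 3.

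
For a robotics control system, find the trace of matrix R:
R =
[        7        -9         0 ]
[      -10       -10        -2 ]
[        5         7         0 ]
tr(R) = 7 - 10 + 0 = -3

The trace of a square matrix is the sum of its diagonal entries.
Diagonal entries of R: R[0][0] = 7, R[1][1] = -10, R[2][2] = 0.
tr(R) = 7 - 10 + 0 = -3.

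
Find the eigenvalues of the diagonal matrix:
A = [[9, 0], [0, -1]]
λ₁ = 9, λ₂ = -1

The characteristic polynomial of A is det(A - λI) = (9 - λ)(-1 - λ) = 0.
The roots are λ = 9 and λ = -1, so the eigenvalues are the diagonal entries.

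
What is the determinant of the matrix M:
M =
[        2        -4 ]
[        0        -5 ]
det(M) = -10

For a 2×2 matrix [[a, b], [c, d]], det = a*d - b*c.
det(M) = (2)*(-5) - (-4)*(0) = -10 - 0 = -10.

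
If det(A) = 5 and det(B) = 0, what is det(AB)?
0

Use the multiplicative property of determinants: det(AB) = det(A)*det(B).
det(AB) = (5)*(0) = 0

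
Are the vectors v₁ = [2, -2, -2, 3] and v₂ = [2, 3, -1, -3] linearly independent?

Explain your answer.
Yes, linearly independent

Two vectors are linearly dependent iff one is a scalar multiple of the other.
No single scalar k satisfies v₂ = k·v₁ (the ratios of corresponding entries disagree), so v₁ and v₂ are linearly independent.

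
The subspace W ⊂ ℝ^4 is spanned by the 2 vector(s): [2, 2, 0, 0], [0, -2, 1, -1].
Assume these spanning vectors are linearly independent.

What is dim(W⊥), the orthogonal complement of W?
dim(W⊥) = 2

For any subspace W of ℝ^n, dim(W) + dim(W⊥) = n (the whole-space dimension).
Here the given 2 vectors are linearly independent, so dim(W) = 2.
Thus dim(W⊥) = n - dim(W) = 4 - 2 = 2.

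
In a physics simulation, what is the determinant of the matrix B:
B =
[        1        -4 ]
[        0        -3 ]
det(B) = -3

For a 2×2 matrix [[a, b], [c, d]], det = a*d - b*c.
det(B) = (1)*(-3) - (-4)*(0) = -3 - 0 = -3.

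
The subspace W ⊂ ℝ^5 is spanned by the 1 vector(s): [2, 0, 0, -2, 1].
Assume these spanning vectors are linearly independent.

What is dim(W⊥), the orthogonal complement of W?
dim(W⊥) = 4

For any subspace W of ℝ^n, dim(W) + dim(W⊥) = n (the whole-space dimension).
Here the given 1 vectors are linearly independent, so dim(W) = 1.
Thus dim(W⊥) = n - dim(W) = 5 - 1 = 4.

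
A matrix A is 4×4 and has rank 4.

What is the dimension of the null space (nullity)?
0

The rank-nullity theorem for an m×n matrix states:
rank(A) + nullity(A) = n (the number of columns).
Here n = 4 and rank(A) = 4, so nullity(A) = 4 - 4 = 0.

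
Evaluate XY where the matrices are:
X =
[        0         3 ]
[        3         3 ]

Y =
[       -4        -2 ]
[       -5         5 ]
XY =
[      -15        15 ]
[      -27         9 ]

Matrix multiplication: (XY)[i][j] = sum over k of X[i][k] * Y[k][j].
  (XY)[0][0] = (0)*(-4) + (3)*(-5) = -15
  (XY)[0][1] = (0)*(-2) + (3)*(5) = 15
  (XY)[1][0] = (3)*(-4) + (3)*(-5) = -27
  (XY)[1][1] = (3)*(-2) + (3)*(5) = 9
XY =
[      -15        15 ]
[      -27         9 ]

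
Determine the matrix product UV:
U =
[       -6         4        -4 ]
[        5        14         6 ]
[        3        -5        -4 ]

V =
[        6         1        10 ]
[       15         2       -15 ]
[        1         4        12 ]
UV =
[       20       -14      -168 ]
[      246        57       -88 ]
[      -61       -23        57 ]

Matrix multiplication: (UV)[i][j] = sum over k of U[i][k] * V[k][j].
  (UV)[0][0] = (-6)*(6) + (4)*(15) + (-4)*(1) = 20
  (UV)[0][1] = (-6)*(1) + (4)*(2) + (-4)*(4) = -14
  (UV)[0][2] = (-6)*(10) + (4)*(-15) + (-4)*(12) = -168
  (UV)[1][0] = (5)*(6) + (14)*(15) + (6)*(1) = 246
  (UV)[1][1] = (5)*(1) + (14)*(2) + (6)*(4) = 57
  (UV)[1][2] = (5)*(10) + (14)*(-15) + (6)*(12) = -88
  (UV)[2][0] = (3)*(6) + (-5)*(15) + (-4)*(1) = -61
  (UV)[2][1] = (3)*(1) + (-5)*(2) + (-4)*(4) = -23
  (UV)[2][2] = (3)*(10) + (-5)*(-15) + (-4)*(12) = 57
UV =
[       20       -14      -168 ]
[      246        57       -88 ]
[      -61       -23        57 ]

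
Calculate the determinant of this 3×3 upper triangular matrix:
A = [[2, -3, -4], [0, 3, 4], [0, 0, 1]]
6

The determinant of a triangular matrix is the product of its diagonal entries (the off-diagonal entries above the diagonal do not affect it).
det(A) = (2) * (3) * (1) = 6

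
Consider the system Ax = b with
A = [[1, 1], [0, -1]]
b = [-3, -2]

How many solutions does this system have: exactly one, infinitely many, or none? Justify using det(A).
Exactly one solution

Compute det(A) = (1)*(-1) - (1)*(0) = -1.
Because det(A) ≠ 0, A is invertible and Ax = b has a unique solution for every b (here x = A⁻¹ b).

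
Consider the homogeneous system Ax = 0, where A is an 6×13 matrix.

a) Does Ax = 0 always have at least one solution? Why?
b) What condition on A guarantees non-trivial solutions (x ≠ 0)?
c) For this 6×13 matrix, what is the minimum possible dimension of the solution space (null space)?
a) Yes, x = 0 is always a solution. b) When A has linearly dependent columns (rank < n). c) Minimum nullity = 7.

a) x = 0 satisfies A·0 = 0, so the zero vector is always a solution.
b) Non-trivial solutions exist iff the columns of A are linearly dependent, equivalently rank(A) < n (the number of columns).
c) By rank-nullity, rank(A) + nullity(A) = n = 13. Since A has only 6 rows, rank(A) ≤ 6, so nullity(A) ≥ 13 - 6 = 7.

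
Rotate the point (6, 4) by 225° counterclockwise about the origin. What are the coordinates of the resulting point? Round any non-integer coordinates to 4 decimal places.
(-1.4142, -7.0711)

Rotation matrix R(θ) = [[cos θ, -sin θ], [sin θ, cos θ]]; for θ = 225°:
R = [[-√2/2, √2/2], [-√2/2, -√2/2]]
Result: R × [6, 4]ᵀ = [-√2/2·6 + (√2/2)·4, -√2/2·6 + (-√2/2)·4]ᵀ = (-1.4142, -7.0711)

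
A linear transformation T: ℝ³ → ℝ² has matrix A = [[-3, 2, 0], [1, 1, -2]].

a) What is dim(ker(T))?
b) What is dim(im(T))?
dim(ker) = 1, dim(im) = 2

The two rows are not scalar multiples of one another (no single k satisfies row 2 = k × row 1), so they are linearly independent.
Thus rank(A) = 2.
dim(im(T)) = rank(A) = 2.
By the rank-nullity theorem applied to T: ℝ³ → ℝ², rank(A) + nullity(A) = 3 (the domain dimension), so dim(ker(T)) = 3 - 2 = 1.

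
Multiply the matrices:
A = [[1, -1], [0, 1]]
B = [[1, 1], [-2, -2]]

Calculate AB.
[[3, 3], [-2, -2]]

Each entry (i,j) of AB = sum over k of A[i][k]*B[k][j].
(AB)[0][0] = (1)*(1) + (-1)*(-2) = 3
(AB)[0][1] = (1)*(1) + (-1)*(-2) = 3
(AB)[1][0] = (0)*(1) + (1)*(-2) = -2
(AB)[1][1] = (0)*(1) + (1)*(-2) = -2
AB = [[3, 3], [-2, -2]]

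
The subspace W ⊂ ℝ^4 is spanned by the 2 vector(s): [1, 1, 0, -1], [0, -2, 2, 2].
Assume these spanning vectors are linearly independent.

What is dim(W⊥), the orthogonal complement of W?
dim(W⊥) = 2

For any subspace W of ℝ^n, dim(W) + dim(W⊥) = n (the whole-space dimension).
Here the given 2 vectors are linearly independent, so dim(W) = 2.
Thus dim(W⊥) = n - dim(W) = 4 - 2 = 2.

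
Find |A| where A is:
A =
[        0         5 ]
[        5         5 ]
det(A) = -25

For a 2×2 matrix [[a, b], [c, d]], det = a*d - b*c.
det(A) = (0)*(5) - (5)*(5) = 0 - 25 = -25.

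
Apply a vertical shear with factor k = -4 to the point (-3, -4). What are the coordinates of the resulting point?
(-3, 8)

Shear matrix for vertical shear with factor k = -4:
[[1, 0], [-4, 1]]
Result: (-3, -4) → (-3, 8)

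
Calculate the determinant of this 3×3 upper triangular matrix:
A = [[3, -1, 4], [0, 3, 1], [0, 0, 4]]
36

The determinant of a triangular matrix is the product of its diagonal entries (the off-diagonal entries above the diagonal do not affect it).
det(A) = (3) * (3) * (4) = 36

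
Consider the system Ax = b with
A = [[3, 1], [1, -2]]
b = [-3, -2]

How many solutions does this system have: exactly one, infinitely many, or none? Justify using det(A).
Exactly one solution

Compute det(A) = (3)*(-2) - (1)*(1) = -7.
Because det(A) ≠ 0, A is invertible and Ax = b has a unique solution for every b (here x = A⁻¹ b).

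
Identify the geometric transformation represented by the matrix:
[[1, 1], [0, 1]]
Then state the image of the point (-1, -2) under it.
horizontal shear with factor 1; image of (-1, -2) is (-3, -2)

The matrix [[1, k], [0, 1]] sends (x, y) to (x + 1y, y), leaving the y-coordinate fixed: a horizontal shear.
The matrix [[1, 1], [0, 1]] represents: horizontal shear with factor 1.
Applying it to (-1, -2): [1·-1 + 1·-2, 0·-1 + 1·-2] = (-3, -2).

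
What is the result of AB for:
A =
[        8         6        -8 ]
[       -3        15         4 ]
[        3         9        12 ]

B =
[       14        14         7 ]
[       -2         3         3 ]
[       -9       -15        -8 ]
AB =
[      172       250       138 ]
[     -108       -57        -8 ]
[      -84      -111       -48 ]

Matrix multiplication: (AB)[i][j] = sum over k of A[i][k] * B[k][j].
  (AB)[0][0] = (8)*(14) + (6)*(-2) + (-8)*(-9) = 172
  (AB)[0][1] = (8)*(14) + (6)*(3) + (-8)*(-15) = 250
  (AB)[0][2] = (8)*(7) + (6)*(3) + (-8)*(-8) = 138
  (AB)[1][0] = (-3)*(14) + (15)*(-2) + (4)*(-9) = -108
  (AB)[1][1] = (-3)*(14) + (15)*(3) + (4)*(-15) = -57
  (AB)[1][2] = (-3)*(7) + (15)*(3) + (4)*(-8) = -8
  (AB)[2][0] = (3)*(14) + (9)*(-2) + (12)*(-9) = -84
  (AB)[2][1] = (3)*(14) + (9)*(3) + (12)*(-15) = -111
  (AB)[2][2] = (3)*(7) + (9)*(3) + (12)*(-8) = -48
AB =
[      172       250       138 ]
[     -108       -57        -8 ]
[      -84      -111       -48 ]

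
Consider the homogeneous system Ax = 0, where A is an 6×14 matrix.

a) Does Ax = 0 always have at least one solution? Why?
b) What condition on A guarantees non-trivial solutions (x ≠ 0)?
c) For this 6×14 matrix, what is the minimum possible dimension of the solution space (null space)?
a) Yes, x = 0 is always a solution. b) When A has linearly dependent columns (rank < n). c) Minimum nullity = 8.

a) x = 0 satisfies A·0 = 0, so the zero vector is always a solution.
b) Non-trivial solutions exist iff the columns of A are linearly dependent, equivalently rank(A) < n (the number of columns).
c) By rank-nullity, rank(A) + nullity(A) = n = 14. Since A has only 6 rows, rank(A) ≤ 6, so nullity(A) ≥ 14 - 6 = 8.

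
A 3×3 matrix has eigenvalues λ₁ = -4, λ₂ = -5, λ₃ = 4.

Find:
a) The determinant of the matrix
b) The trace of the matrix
det = 80, trace = -5

Two standard eigenvalue identities:
- det(A) equals the product of the eigenvalues (counted with multiplicity).
- trace(A) equals the sum of the eigenvalues.
det(A) = (-4)*(-5)*(4) = 80.
trace(A) = -4 - 5 + 4 = -5.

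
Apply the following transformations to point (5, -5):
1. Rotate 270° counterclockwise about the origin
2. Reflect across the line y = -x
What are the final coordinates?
(5, 5)

Step 1: Rotate 270° → (-5, -5)
Step 2: Reflect across the line y = -x → (5, 5)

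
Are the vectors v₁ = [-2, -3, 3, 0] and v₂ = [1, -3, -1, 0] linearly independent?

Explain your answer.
Yes, linearly independent

Two vectors are linearly dependent iff one is a scalar multiple of the other.
No single scalar k satisfies v₂ = k·v₁ (the ratios of corresponding entries disagree), so v₁ and v₂ are linearly independent.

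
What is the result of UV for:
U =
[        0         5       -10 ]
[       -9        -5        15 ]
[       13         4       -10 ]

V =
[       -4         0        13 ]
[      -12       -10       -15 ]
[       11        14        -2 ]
UV =
[     -170      -190       -55 ]
[      261       260       -72 ]
[     -210      -180       129 ]

Matrix multiplication: (UV)[i][j] = sum over k of U[i][k] * V[k][j].
  (UV)[0][0] = (0)*(-4) + (5)*(-12) + (-10)*(11) = -170
  (UV)[0][1] = (0)*(0) + (5)*(-10) + (-10)*(14) = -190
  (UV)[0][2] = (0)*(13) + (5)*(-15) + (-10)*(-2) = -55
  (UV)[1][0] = (-9)*(-4) + (-5)*(-12) + (15)*(11) = 261
  (UV)[1][1] = (-9)*(0) + (-5)*(-10) + (15)*(14) = 260
  (UV)[1][2] = (-9)*(13) + (-5)*(-15) + (15)*(-2) = -72
  (UV)[2][0] = (13)*(-4) + (4)*(-12) + (-10)*(11) = -210
  (UV)[2][1] = (13)*(0) + (4)*(-10) + (-10)*(14) = -180
  (UV)[2][2] = (13)*(13) + (4)*(-15) + (-10)*(-2) = 129
UV =
[     -170      -190       -55 ]
[      261       260       -72 ]
[     -210      -180       129 ]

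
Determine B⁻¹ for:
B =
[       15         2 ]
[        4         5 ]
det(B) = 67
B⁻¹ =
[     5/67     -2/67 ]
[    -4/67     15/67 ]

For a 2×2 matrix B = [[a, b], [c, d]] with det(B) ≠ 0, B⁻¹ = (1/det(B)) * [[d, -b], [-c, a]].
det(B) = (15)*(5) - (2)*(4) = 75 - 8 = 67.
B⁻¹ = (1/67) * [[5, -2], [-4, 15]].
Dividing each entry by 67 and reducing:
B⁻¹ =
[     5/67     -2/67 ]
[    -4/67     15/67 ]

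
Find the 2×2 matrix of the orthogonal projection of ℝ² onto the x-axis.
[[1, 0], [0, 0]]

The orthogonal projection onto the line spanned by a nonzero vector u = (a, b) has matrix P = (u uᵀ) / (uᵀ u) = (1/(a² + b²)) · [[a², ab], [ab, b²]].
Here u = (1, 0), so a² + b² = 1 + 0 = 1.
P = (1/1) · [[1, 0], [0, 0]] = [[1, 0], [0, 0]].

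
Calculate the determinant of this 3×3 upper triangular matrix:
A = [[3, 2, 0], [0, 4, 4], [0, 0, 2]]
24

The determinant of a triangular matrix is the product of its diagonal entries (the off-diagonal entries above the diagonal do not affect it).
det(A) = (3) * (4) * (2) = 24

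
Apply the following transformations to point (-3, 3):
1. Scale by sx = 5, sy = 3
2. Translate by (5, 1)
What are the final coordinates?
(-10, 10)

Step 1: Scale (-3, 3) by (sx, sy) = (5, 3) → (-15, 9)
Step 2: Translate by (5, 1) → (-10, 10)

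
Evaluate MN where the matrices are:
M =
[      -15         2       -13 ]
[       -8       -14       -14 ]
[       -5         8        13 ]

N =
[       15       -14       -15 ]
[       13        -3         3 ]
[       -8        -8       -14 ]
MN =
[      -95       308       413 ]
[     -190       266       274 ]
[      -75       -58       -83 ]

Matrix multiplication: (MN)[i][j] = sum over k of M[i][k] * N[k][j].
  (MN)[0][0] = (-15)*(15) + (2)*(13) + (-13)*(-8) = -95
  (MN)[0][1] = (-15)*(-14) + (2)*(-3) + (-13)*(-8) = 308
  (MN)[0][2] = (-15)*(-15) + (2)*(3) + (-13)*(-14) = 413
  (MN)[1][0] = (-8)*(15) + (-14)*(13) + (-14)*(-8) = -190
  (MN)[1][1] = (-8)*(-14) + (-14)*(-3) + (-14)*(-8) = 266
  (MN)[1][2] = (-8)*(-15) + (-14)*(3) + (-14)*(-14) = 274
  (MN)[2][0] = (-5)*(15) + (8)*(13) + (13)*(-8) = -75
  (MN)[2][1] = (-5)*(-14) + (8)*(-3) + (13)*(-8) = -58
  (MN)[2][2] = (-5)*(-15) + (8)*(3) + (13)*(-14) = -83
MN =
[      -95       308       413 ]
[     -190       266       274 ]
[      -75       -58       -83 ]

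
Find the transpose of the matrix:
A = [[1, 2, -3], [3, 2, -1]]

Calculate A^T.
[[1, 3], [2, 2], [-3, -1]]

The transpose sends entry (i,j) to (j,i); rows become columns.
Row 0 of A: [1, 2, -3] -> column 0 of A^T.
Row 1 of A: [3, 2, -1] -> column 1 of A^T.
A^T = [[1, 3], [2, 2], [-3, -1]]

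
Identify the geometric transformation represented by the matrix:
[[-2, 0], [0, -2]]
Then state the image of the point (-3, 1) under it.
uniform scaling by factor -2; image of (-3, 1) is (6, -2)

This is a diagonal matrix with equal entries -2, so it scales both axes by the same factor -2.
The matrix [[-2, 0], [0, -2]] represents: uniform scaling by factor -2.
Applying it to (-3, 1): [-2·-3 + 0·1, 0·-3 + -2·1] = (6, -2).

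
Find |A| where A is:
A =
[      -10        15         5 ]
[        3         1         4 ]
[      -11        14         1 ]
det(A) = 110

Expand along row 0 (cofactor expansion): det(A) = a*(e*i - f*h) - b*(d*i - f*g) + c*(d*h - e*g), where the 3×3 is [[a, b, c], [d, e, f], [g, h, i]].
Minor M_00 = (1)*(1) - (4)*(14) = 1 - 56 = -55.
Minor M_01 = (3)*(1) - (4)*(-11) = 3 + 44 = 47.
Minor M_02 = (3)*(14) - (1)*(-11) = 42 + 11 = 53.
det(A) = (-10)*(-55) - (15)*(47) + (5)*(53) = 550 - 705 + 265 = 110.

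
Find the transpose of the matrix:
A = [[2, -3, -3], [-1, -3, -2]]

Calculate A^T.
[[2, -1], [-3, -3], [-3, -2]]

The transpose sends entry (i,j) to (j,i); rows become columns.
Row 0 of A: [2, -3, -3] -> column 0 of A^T.
Row 1 of A: [-1, -3, -2] -> column 1 of A^T.
A^T = [[2, -1], [-3, -3], [-3, -2]]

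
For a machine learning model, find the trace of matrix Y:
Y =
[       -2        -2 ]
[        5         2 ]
tr(Y) = -2 + 2 = 0

The trace of a square matrix is the sum of its diagonal entries.
Diagonal entries of Y: Y[0][0] = -2, Y[1][1] = 2.
tr(Y) = -2 + 2 = 0.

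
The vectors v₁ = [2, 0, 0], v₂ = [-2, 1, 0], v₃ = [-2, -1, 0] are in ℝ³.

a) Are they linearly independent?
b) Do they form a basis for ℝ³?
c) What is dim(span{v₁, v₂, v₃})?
Not independent, not a basis, dim(span) = 2

Check whether v₃ can be written as a linear combination of v₁ and v₂.
v₃ = (-2)·v₁ + (-1)·v₂ = [-2, -1, 0], so the three vectors are linearly dependent.
Thus they do not form a basis for ℝ³, and dim(span{v₁, v₂, v₃}) = 2 (spanned by v₁ and v₂).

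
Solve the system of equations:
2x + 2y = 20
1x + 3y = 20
x = 5, y = 5

Use elimination (row reduction):
Equation 1: 2x + 2y = 20.
Equation 2: 1x + 3y = 20.
Multiply Eq1 by 1 and Eq2 by 2: 2x + 2y = 20;  2x + 6y = 40.
Subtract: (4)y = 20, so y = 5.
Back-substitute into Eq1: 2x + 2*(5) = 20, so x = 5.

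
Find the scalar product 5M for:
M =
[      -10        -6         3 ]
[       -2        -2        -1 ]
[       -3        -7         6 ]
5M =
[      -50       -30        15 ]
[      -10       -10        -5 ]
[      -15       -35        30 ]

Scalar multiplication is elementwise: (5M)[i][j] = 5 * M[i][j].
  (5M)[0][0] = 5 * (-10) = -50
  (5M)[0][1] = 5 * (-6) = -30
  (5M)[0][2] = 5 * (3) = 15
  (5M)[1][0] = 5 * (-2) = -10
  (5M)[1][1] = 5 * (-2) = -10
  (5M)[1][2] = 5 * (-1) = -5
  (5M)[2][0] = 5 * (-3) = -15
  (5M)[2][1] = 5 * (-7) = -35
  (5M)[2][2] = 5 * (6) = 30
5M =
[      -50       -30        15 ]
[      -10       -10        -5 ]
[      -15       -35        30 ]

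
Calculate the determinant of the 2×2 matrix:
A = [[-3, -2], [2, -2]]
10

For A = [[a, b], [c, d]], det(A) = a*d - b*c.
det(A) = (-3)*(-2) - (-2)*(2) = 6 - -4 = 10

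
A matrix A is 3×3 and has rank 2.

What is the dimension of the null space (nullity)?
1

The rank-nullity theorem for an m×n matrix states:
rank(A) + nullity(A) = n (the number of columns).
Here n = 3 and rank(A) = 2, so nullity(A) = 3 - 2 = 1.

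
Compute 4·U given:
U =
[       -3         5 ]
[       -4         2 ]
4U =
[      -12        20 ]
[      -16         8 ]

Scalar multiplication is elementwise: (4U)[i][j] = 4 * U[i][j].
  (4U)[0][0] = 4 * (-3) = -12
  (4U)[0][1] = 4 * (5) = 20
  (4U)[1][0] = 4 * (-4) = -16
  (4U)[1][1] = 4 * (2) = 8
4U =
[      -12        20 ]
[      -16         8 ]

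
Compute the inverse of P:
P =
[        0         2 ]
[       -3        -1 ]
det(P) = 6
P⁻¹ =
[     -1/6      -1/3 ]
[      1/2         0 ]

For a 2×2 matrix P = [[a, b], [c, d]] with det(P) ≠ 0, P⁻¹ = (1/det(P)) * [[d, -b], [-c, a]].
det(P) = (0)*(-1) - (2)*(-3) = 0 + 6 = 6.
P⁻¹ = (1/6) * [[-1, -2], [3, 0]].
Dividing each entry by 6 and reducing:
P⁻¹ =
[     -1/6      -1/3 ]
[      1/2         0 ]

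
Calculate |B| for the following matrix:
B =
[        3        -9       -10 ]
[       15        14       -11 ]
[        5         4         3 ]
det(B) = 1258

Expand along row 0 (cofactor expansion): det(B) = a*(e*i - f*h) - b*(d*i - f*g) + c*(d*h - e*g), where the 3×3 is [[a, b, c], [d, e, f], [g, h, i]].
Minor M_00 = (14)*(3) - (-11)*(4) = 42 + 44 = 86.
Minor M_01 = (15)*(3) - (-11)*(5) = 45 + 55 = 100.
Minor M_02 = (15)*(4) - (14)*(5) = 60 - 70 = -10.
det(B) = (3)*(86) - (-9)*(100) + (-10)*(-10) = 258 + 900 + 100 = 1258.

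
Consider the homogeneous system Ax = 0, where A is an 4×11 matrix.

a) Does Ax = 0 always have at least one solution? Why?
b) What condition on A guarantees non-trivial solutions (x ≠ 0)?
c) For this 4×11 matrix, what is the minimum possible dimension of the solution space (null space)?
a) Yes, x = 0 is always a solution. b) When A has linearly dependent columns (rank < n). c) Minimum nullity = 7.

a) x = 0 satisfies A·0 = 0, so the zero vector is always a solution.
b) Non-trivial solutions exist iff the columns of A are linearly dependent, equivalently rank(A) < n (the number of columns).
c) By rank-nullity, rank(A) + nullity(A) = n = 11. Since A has only 4 rows, rank(A) ≤ 4, so nullity(A) ≥ 11 - 4 = 7.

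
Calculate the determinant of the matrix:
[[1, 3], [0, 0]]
0

For a 2×2 matrix [[a, b], [c, d]], det = ad - bc
det = (1)(0) - (3)(0) = 0 - 0 = 0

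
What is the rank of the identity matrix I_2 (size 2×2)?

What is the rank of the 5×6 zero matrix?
rank(I_2) = 2, rank(0) = 0

The identity I_2 has 2 columns that are the standard basis vectors e_1, …, e_2. These are linearly independent, so all 2 columns are pivots and rank(I_2) = 2.
The 5×6 zero matrix has every entry zero, so every row is the zero row and there are no pivots; rank(0) = 0.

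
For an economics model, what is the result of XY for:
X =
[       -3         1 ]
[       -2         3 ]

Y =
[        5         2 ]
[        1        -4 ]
XY =
[      -14       -10 ]
[       -7       -16 ]

Matrix multiplication: (XY)[i][j] = sum over k of X[i][k] * Y[k][j].
  (XY)[0][0] = (-3)*(5) + (1)*(1) = -14
  (XY)[0][1] = (-3)*(2) + (1)*(-4) = -10
  (XY)[1][0] = (-2)*(5) + (3)*(1) = -7
  (XY)[1][1] = (-2)*(2) + (3)*(-4) = -16
XY =
[      -14       -10 ]
[       -7       -16 ]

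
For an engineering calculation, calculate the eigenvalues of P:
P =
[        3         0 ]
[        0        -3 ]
λ = -3, 3

Solve det(P - λI) = 0. For a 2×2 matrix the characteristic equation is λ² - (trace)λ + det = 0.
trace(P) = a + d = 3 - 3 = 0.
det(P) = a*d - b*c = (3)*(-3) - (0)*(0) = -9 - 0 = -9.
Characteristic equation: λ² - (0)λ + (-9) = 0.
Discriminant = (0)² - 4*(-9) = 0 + 36 = 36.
λ = (0 ± √36) / 2 = (0 ± 6) / 2 = -3, 3.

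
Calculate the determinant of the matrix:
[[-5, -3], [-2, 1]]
-11

For a 2×2 matrix [[a, b], [c, d]], det = ad - bc
det = (-5)(1) - (-3)(-2) = -5 - 6 = -11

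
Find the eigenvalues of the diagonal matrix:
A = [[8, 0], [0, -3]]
λ₁ = 8, λ₂ = -3

The characteristic polynomial of A is det(A - λI) = (8 - λ)(-3 - λ) = 0.
The roots are λ = 8 and λ = -3, so the eigenvalues are the diagonal entries.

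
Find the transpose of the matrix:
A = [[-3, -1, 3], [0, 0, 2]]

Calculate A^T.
[[-3, 0], [-1, 0], [3, 2]]

The transpose sends entry (i,j) to (j,i); rows become columns.
Row 0 of A: [-3, -1, 3] -> column 0 of A^T.
Row 1 of A: [0, 0, 2] -> column 1 of A^T.
A^T = [[-3, 0], [-1, 0], [3, 2]]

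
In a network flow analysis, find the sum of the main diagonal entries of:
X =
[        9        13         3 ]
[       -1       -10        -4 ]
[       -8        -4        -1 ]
tr(X) = 9 - 10 - 1 = -2

The trace of a square matrix is the sum of its diagonal entries.
Diagonal entries of X: X[0][0] = 9, X[1][1] = -10, X[2][2] = -1.
tr(X) = 9 - 10 - 1 = -2.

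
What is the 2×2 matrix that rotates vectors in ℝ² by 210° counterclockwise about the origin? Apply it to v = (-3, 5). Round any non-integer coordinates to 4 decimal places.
R = [[-√3/2, 1/2], [-1/2, -√3/2]]; R·v = (5.0981, -2.8301)

A counterclockwise rotation by angle θ in ℝ² has matrix R(θ) = [[cos θ, -sin θ], [sin θ, cos θ]].
For θ = 210°: cos θ = -√3/2, sin θ = -1/2.
R(210°) = [[-√3/2, 1/2], [-1/2, -√3/2]].
R·v = [-√3/2·-3 + (1/2)·5, -1/2·-3 + -√3/2·5] = (5.0981, -2.8301).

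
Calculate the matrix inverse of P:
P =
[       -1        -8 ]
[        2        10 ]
det(P) = 6
P⁻¹ =
[      5/3       4/3 ]
[     -1/3      -1/6 ]

For a 2×2 matrix P = [[a, b], [c, d]] with det(P) ≠ 0, P⁻¹ = (1/det(P)) * [[d, -b], [-c, a]].
det(P) = (-1)*(10) - (-8)*(2) = -10 + 16 = 6.
P⁻¹ = (1/6) * [[10, 8], [-2, -1]].
Dividing each entry by 6 and reducing:
P⁻¹ =
[      5/3       4/3 ]
[     -1/3      -1/6 ]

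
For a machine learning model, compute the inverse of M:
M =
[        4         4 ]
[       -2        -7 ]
det(M) = -20
M⁻¹ =
[     7/20       1/5 ]
[    -1/10      -1/5 ]

For a 2×2 matrix M = [[a, b], [c, d]] with det(M) ≠ 0, M⁻¹ = (1/det(M)) * [[d, -b], [-c, a]].
det(M) = (4)*(-7) - (4)*(-2) = -28 + 8 = -20.
M⁻¹ = (1/-20) * [[-7, -4], [2, 4]].
Dividing each entry by -20 and reducing:
M⁻¹ =
[     7/20       1/5 ]
[    -1/10      -1/5 ]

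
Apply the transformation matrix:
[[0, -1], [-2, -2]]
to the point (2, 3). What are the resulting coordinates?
(-3, -10)

Matrix multiplication:
[[0, -1], [-2, -2]] × [2, 3]ᵀ
= [0×2 + -1×3, -2×2 + -2×3]ᵀ
= [-3.0000, -10.0000]ᵀ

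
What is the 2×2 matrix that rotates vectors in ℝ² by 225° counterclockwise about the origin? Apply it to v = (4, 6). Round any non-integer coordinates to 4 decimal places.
R = [[-√2/2, √2/2], [-√2/2, -√2/2]]; R·v = (1.4142, -7.0711)

A counterclockwise rotation by angle θ in ℝ² has matrix R(θ) = [[cos θ, -sin θ], [sin θ, cos θ]].
For θ = 225°: cos θ = -√2/2, sin θ = -√2/2.
R(225°) = [[-√2/2, √2/2], [-√2/2, -√2/2]].
R·v = [-√2/2·4 + (√2/2)·6, -√2/2·4 + -√2/2·6] = (1.4142, -7.0711).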